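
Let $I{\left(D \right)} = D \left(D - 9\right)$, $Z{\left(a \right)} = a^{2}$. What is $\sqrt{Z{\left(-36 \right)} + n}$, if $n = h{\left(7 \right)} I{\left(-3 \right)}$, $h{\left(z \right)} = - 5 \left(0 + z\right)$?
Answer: $6$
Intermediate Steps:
$h{\left(z \right)} = - 5 z$
$I{\left(D \right)} = D \left(-9 + D\right)$
$n = -1260$ ($n = \left(-5\right) 7 \left(- 3 \left(-9 - 3\right)\right) = - 35 \left(\left(-3\right) \left(-12\right)\right) = \left(-35\right) 36 = -1260$)
$\sqrt{Z{\left(-36 \right)} + n} = \sqrt{\left(-36\right)^{2} - 1260} = \sqrt{1296 - 1260} = \sqrt{36} = 6$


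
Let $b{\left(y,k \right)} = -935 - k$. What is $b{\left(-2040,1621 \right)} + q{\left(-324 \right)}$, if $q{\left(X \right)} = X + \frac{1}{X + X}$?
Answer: $- \frac{1866241}{648} \approx -2880.0$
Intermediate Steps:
$q{\left(X \right)} = X + \frac{1}{2 X}$
$b{\left(-2040,1621 \right)} + q{\left(-324 \right)} = \left(-935 - 1621\right) - \left(324 - \frac{1}{2 \left(-324\right)}\right) = \left(-935 - 1621\right) + \left(-324 + \frac{1}{2} \left(- \frac{1}{324}\right)\right) = -2556 - \frac{209953}{648} = - \frac{1866241}{648}$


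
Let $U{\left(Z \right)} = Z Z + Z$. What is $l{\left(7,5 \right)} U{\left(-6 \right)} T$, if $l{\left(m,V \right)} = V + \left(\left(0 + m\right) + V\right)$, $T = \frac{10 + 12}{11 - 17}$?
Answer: $-1870$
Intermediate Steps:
$T = - \frac{11}{3}$ ($T = \frac{22}{-6} = 22 \left(- \frac{1}{6}\right) = - \frac{11}{3} \approx -3.6667$)
$l{\left(m,V \right)} = m + 2 V$ ($l{\left(m,V \right)} = V + \left(m + V\right) = V + \left(V + m\right) = m + 2 V$)
$U{\left(Z \right)} = Z + Z^{2}$ ($U{\left(Z \right)} = Z^{2} + Z = Z + Z^{2}$)
$l{\left(7,5 \right)} U{\left(-6 \right)} T = \left(7 + 2 \cdot 5\right) \left(- 6 \left(1 - 6\right)\right) \left(- \frac{11}{3}\right) = \left(7 + 10\right) \left(\left(-6\right) \left(-5\right)\right) \left(- \frac{11}{3}\right) = 17 \cdot 30 \left(- \frac{11}{3}\right) = 510 \left(- \frac{11}{3}\right) = -1870$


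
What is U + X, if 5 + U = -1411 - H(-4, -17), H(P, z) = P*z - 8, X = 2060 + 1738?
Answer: 2322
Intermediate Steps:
X = 3798
H(P, z) = -8 + P*z
U = -1476 (U = -5 + (-1411 - (-8 - 4*(-17))) = -5 + (-1411 - (-8 + 68)) = -5 + (-1411 - 1*60) = -5 + (-1411 - 60) = -5 - 1471 = -1476)
U + X = -1476 + 3798 = 2322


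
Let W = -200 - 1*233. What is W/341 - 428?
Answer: -146381/341 ≈ -429.27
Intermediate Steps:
W = -433 (W = -200 - 233 = -433)
W/341 - 428 = -433/341 - 428 = -146381/341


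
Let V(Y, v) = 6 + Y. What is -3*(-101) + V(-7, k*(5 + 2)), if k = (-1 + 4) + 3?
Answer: 302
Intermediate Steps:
k = 6 (k = 3 + 3 = 6)
-3*(-101) + V(-7, k*(5 + 2)) = -3*(-101) + (6 - 7) = 303 - 1 = 302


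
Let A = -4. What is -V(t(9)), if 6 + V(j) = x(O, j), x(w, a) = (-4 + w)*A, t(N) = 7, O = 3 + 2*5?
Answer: 42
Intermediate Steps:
O = 13 (O = 3 + 10 = 13)
x(w, a) = 16 - 4*w (x(w, a) = (-4 + w)*(-4) = 16 - 4*w)
V(j) = -42 (V(j) = -6 + (16 - 4*13) = -6 + (16 - 52) = -6 - 36 = -42)
-V(t(9)) = -1*(-42) = 42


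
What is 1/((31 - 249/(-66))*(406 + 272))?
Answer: 11/259335 ≈ 4.2416e-5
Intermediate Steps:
1/((31 - 249/(-66))*(406 + 272)) = 1/((31 - 249*(-1)/66)*678) = 1/((31 - 1*(-83/22))*678) = 1/((31 + 83/22)*678) = 1/((765/22)*678) = 1/(259335/11) = 11/259335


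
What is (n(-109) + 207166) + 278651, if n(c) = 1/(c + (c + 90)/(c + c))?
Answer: 11534752813/23743 ≈ 4.8582e+5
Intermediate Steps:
n(c) = 1/(c + (90 + c)/(2*c)) (n(c) = 1/(c + (90 + c)/((2*c))) = 1/(c + (90 + c)*(1/(2*c))) = 1/(c + (90 + c)/(2*c)))
(n(-109) + 207166) + 278651 = (2*(-109)/(90 - 109 + 2*(-109)**2) + 207166) + 278651 = (2*(-109)/(90 - 109 + 2*11881) + 207166) + 278651 = (2*(-109)/(90 - 109 + 23762) + 207166) + 278651 = (2*(-109)/23743 + 207166) + 278651 = (2*(-109)*(1/23743) + 207166) + 278651 = (-218/23743 + 207166) + 278651 = 4918742120/23743 + 278651 = 11534752813/23743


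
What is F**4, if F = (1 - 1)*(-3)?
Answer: 0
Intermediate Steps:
F = 0 (F = 0*(-3) = 0)
F**4 = 0**4 = 0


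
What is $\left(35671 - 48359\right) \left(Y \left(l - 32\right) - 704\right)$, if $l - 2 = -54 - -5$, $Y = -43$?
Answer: $-34168784$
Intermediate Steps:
$l = -47$ ($l = 2 - 49 = -47$)
$\left(35671 - 48359\right) \left(Y \left(l - 32\right) - 704\right) = \left(35671 - 48359\right) \left(- 43 \left(-47 - 32\right) - 704\right) = - 12688 \left(- 43 \left(-47 + \left(-51 + 19\right)\right) - 704\right) = - 12688 \left(- 43 \left(-47 - 32\right) - 704\right) = - 12688 \left(\left(-43\right) \left(-79\right) - 704\right) = - 12688 \left(3397 - 704\right) = \left(-12688\right) 2693 = -34168784$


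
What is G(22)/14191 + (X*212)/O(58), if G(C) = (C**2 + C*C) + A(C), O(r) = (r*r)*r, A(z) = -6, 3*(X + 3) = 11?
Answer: 71138777/1038312897 ≈ 0.068514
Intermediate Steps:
X = 2/3 (X = -3 + (1/3)*11 = -3 + 11/3 = 2/3 ≈ 0.66667)
O(r) = r**3 (O(r) = r**2*r = r**3)
G(C) = -6 + 2*C**2 (G(C) = (C**2 + C*C) - 6 = (C**2 + C**2) - 6 = 2*C**2 - 6 = -6 + 2*C**2)
G(22)/14191 + (X*212)/O(58) = (-6 + 2*22**2)/14191 + ((2/3)*212)/(58**3) = (-6 + 2*484)*(1/14191) + (424/3)/195112 = (-6 + 968)*(1/14191) + (424/3)*(1/195112) = 962*(1/14191) + 53/73167 = 962/14191 + 53/73167 = 71138777/1038312897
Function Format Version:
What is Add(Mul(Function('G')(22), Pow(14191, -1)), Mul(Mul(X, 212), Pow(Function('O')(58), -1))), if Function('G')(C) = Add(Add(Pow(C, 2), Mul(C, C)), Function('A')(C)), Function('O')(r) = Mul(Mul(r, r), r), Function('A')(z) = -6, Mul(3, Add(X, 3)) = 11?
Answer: Rational(71138777, 1038312897) ≈ 0.068514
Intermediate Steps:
X = Rational(2, 3) (X = Add(-3, Mul(Rational(1, 3), 11)) = Add(-3, Rational(11, 3)) = Rational(2, 3) ≈ 0.66667)
Function('O')(r) = Pow(r, 3) (Function('O')(r) = Mul(Pow(r, 2), r) = Pow(r, 3))
Function('G')(C) = Add(-6, Mul(2, Pow(C, 2))) (Function('G')(C) = Add(Add(Pow(C, 2), Mul(C, C)), -6) = Add(Add(Pow(C, 2), Pow(C, 2)), -6) = Add(Mul(2, Pow(C, 2)), -6) = Add(-6, Mul(2, Pow(C, 2))))
Add(Mul(Function('G')(22), Pow(14191, -1)), Mul(Mul(X, 212), Pow(Function('O')(58), -1))) = Add(Mul(Add(-6, Mul(2, Pow(22, 2))), Pow(14191, -1)), Mul(Mul(Rational(2, 3), 212), Pow(Pow(58, 3), -1))) = Add(Mul(Add(-6, Mul(2, 484)), Rational(1, 14191)), Mul(Rational(424, 3), Pow(195112, -1))) = Add(Mul(Add(-6, 968), Rational(1, 14191)), Mul(Rational(424, 3), Rational(1, 195112))) = Add(Mul(962, Rational(1, 14191)), Rational(53, 73167)) = Add(Rational(962, 14191), Rational(53, 73167)) = Rational(71138777, 1038312897)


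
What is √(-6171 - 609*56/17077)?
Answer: 3*I*√200021517763/17077 ≈ 78.568*I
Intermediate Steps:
√(-6171 - 609*56/17077) = √(-6171 - 34104*1/17077) = √(-6171 - 34104/17077) = √(-105416271/17077) = 3*I*√200021517763/17077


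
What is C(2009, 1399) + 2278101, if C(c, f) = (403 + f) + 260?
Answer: 2280163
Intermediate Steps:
C(c, f) = 663 + f
C(2009, 1399) + 2278101 = (663 + 1399) + 2278101 = 2062 + 2278101 = 2280163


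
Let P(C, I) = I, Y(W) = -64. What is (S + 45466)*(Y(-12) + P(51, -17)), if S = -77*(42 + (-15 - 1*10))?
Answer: -3576717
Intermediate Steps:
S = -1309 (S = -77*(42 + (-15 - 10)) = -77*(42 - 25) = -77*17 = -1309)
(S + 45466)*(Y(-12) + P(51, -17)) = (-1309 + 45466)*(-64 - 17) = 44157*(-81) = -3576717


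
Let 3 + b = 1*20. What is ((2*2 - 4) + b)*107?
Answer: 1819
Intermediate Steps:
b = 17 (b = -3 + 1*20 = -3 + 20 = 17)
((2*2 - 4) + b)*107 = ((2*2 - 4) + 17)*107 = ((4 - 4) + 17)*107 = (0 + 17)*107 = 17*107 = 1819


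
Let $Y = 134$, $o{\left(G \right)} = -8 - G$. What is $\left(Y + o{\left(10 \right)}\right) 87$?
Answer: $10092$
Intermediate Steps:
$\left(Y + o{\left(10 \right)}\right) 87 = \left(134 - 18\right) 87 = 116 \cdot 87 = 10092$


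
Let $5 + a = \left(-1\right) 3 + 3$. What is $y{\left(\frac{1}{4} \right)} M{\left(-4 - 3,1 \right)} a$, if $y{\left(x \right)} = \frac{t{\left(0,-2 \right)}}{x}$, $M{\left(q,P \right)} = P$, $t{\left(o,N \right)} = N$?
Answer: $40$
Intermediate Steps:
$a = -5$ ($a = -5 + \left(\left(-1\right) 3 + 3\right) = -5 + \left(-3 + 3\right) = -5 + 0 = -5$)
$y{\left(x \right)} = - \frac{2}{x}$
$y{\left(\frac{1}{4} \right)} M{\left(-4 - 3,1 \right)} a = - \frac{2}{\frac{1}{4}} \cdot 1 \left(-5\right) = - 2 \frac{1}{\frac{1}{4}} \cdot 1 \left(-5\right) = \left(-2\right) 4 \cdot 1 \left(-5\right) = \left(-8\right) 1 \left(-5\right) = \left(-8\right) \left(-5\right) = 40$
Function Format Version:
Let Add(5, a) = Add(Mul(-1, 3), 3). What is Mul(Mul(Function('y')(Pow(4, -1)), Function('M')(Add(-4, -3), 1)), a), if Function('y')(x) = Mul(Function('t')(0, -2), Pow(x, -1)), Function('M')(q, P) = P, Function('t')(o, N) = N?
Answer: 40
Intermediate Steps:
a = -5 (a = Add(-5, Add(Mul(-1, 3), 3)) = Add(-5, Add(-3, 3)) = Add(-5, 0) = -5)
Function('y')(x) = Mul(-2, Pow(x, -1))
Mul(Mul(Function('y')(Pow(4, -1)), Function('M')(Add(-4, -3), 1)), a) = Mul(Mul(Mul(-2, Pow(Pow(4, -1), -1)), 1), -5) = Mul(Mul(Mul(-2, Pow(Rational(1, 4), -1)), 1), -5) = Mul(Mul(Mul(-2, 4), 1), -5) = Mul(Mul(-8, 1), -5) = Mul(-8, -5) = 40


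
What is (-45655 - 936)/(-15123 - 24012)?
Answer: 46591/39135 ≈ 1.1905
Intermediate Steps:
(-45655 - 936)/(-15123 - 24012) = -46591/(-39135) = -46591*(-1/39135) = 46591/39135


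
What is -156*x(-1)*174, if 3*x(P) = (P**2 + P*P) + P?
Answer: -9048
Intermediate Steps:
x(P) = P/3 + 2*P**2/3 (x(P) = ((P**2 + P*P) + P)/3 = ((P**2 + P**2) + P)/3 = (2*P**2 + P)/3 = (P + 2*P**2)/3 = P/3 + 2*P**2/3)
-156*x(-1)*174 = -52*(-1)*(1 + 2*(-1))*174 = -52*(-1)*(1 - 2)*174 = -52*(-1)*(-1)*174 = -156*1/3*174 = -52*174 = -9048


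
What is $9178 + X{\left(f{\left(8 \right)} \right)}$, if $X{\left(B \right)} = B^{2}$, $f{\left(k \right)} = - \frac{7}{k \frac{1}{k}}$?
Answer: $9227$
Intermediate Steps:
$f{\left(k \right)} = -7$ ($f{\left(k \right)} = - \frac{7}{1} = \left(-7\right) 1 = -7$)
$9178 + X{\left(f{\left(8 \right)} \right)} = 9178 + \left(-7\right)^{2} = 9178 + 49 = 9227$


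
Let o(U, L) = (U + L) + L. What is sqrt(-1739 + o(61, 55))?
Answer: 28*I*sqrt(2) ≈ 39.598*I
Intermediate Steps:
o(U, L) = U + 2*L (o(U, L) = (L + U) + L = U + 2*L)
sqrt(-1739 + o(61, 55)) = sqrt(-1739 + (61 + 2*55)) = sqrt(-1739 + (61 + 110)) = sqrt(-1739 + 171) = sqrt(-1568) = 28*I*sqrt(2)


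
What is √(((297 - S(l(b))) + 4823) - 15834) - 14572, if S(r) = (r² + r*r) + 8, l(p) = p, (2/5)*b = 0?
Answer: -14572 + I*√10722 ≈ -14572.0 + 103.55*I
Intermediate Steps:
b = 0 (b = (5/2)*0 = 0)
S(r) = 8 + 2*r² (S(r) = (r² + r²) + 8 = 2*r² + 8 = 8 + 2*r²)
√(((297 - S(l(b))) + 4823) - 15834) - 14572 = √(((297 - (8 + 2*0²)) + 4823) - 15834) - 14572 = √(((297 - (8 + 2*0)) + 4823) - 15834) - 14572 = √(((297 - (8 + 0)) + 4823) - 15834) - 14572 = √(((297 - 1*8) + 4823) - 15834) - 14572 = √(((297 - 8) + 4823) - 15834) - 14572 = √((289 + 4823) - 15834) - 14572 = √(5112 - 15834) - 14572 = √(-10722) - 14572 = I*√10722 - 14572 = -14572 + I*√10722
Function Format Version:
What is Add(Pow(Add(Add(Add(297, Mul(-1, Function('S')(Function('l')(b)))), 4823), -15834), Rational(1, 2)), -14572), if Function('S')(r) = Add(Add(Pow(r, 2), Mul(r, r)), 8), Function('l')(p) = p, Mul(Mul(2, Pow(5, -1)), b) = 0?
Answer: Add(-14572, Mul(I, Pow(10722, Rational(1, 2)))) ≈ Add(-14572., Mul(103.55, I))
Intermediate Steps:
b = 0 (b = Mul(Rational(5, 2), 0) = 0)
Function('S')(r) = Add(8, Mul(2, Pow(r, 2))) (Function('S')(r) = Add(Add(Pow(r, 2), Pow(r, 2)), 8) = Add(Mul(2, Pow(r, 2)), 8) = Add(8, Mul(2, Pow(r, 2))))
Add(Pow(Add(Add(Add(297, Mul(-1, Function('S')(Function('l')(b)))), 4823), -15834), Rational(1, 2)), -14572) = Add(Pow(Add(Add(Add(297, Mul(-1, Add(8, Mul(2, Pow(0, 2))))), 4823), -15834), Rational(1, 2)), -14572) = Add(Pow(Add(Add(Add(297, Mul(-1, Add(8, Mul(2, 0)))), 4823), -15834), Rational(1, 2)), -14572) = Add(Pow(Add(Add(Add(297, Mul(-1, Add(8, 0))), 4823), -15834), Rational(1, 2)), -14572) = Add(Pow(Add(Add(Add(297, Mul(-1, 8)), 4823), -15834), Rational(1, 2)), -14572) = Add(Pow(Add(Add(Add(297, -8), 4823), -15834), Rational(1, 2)), -14572) = Add(Pow(Add(Add(289, 4823), -15834), Rational(1, 2)), -14572) = Add(Pow(Add(5112, -15834), Rational(1, 2)), -14572) = Add(Pow(-10722, Rational(1, 2)), -14572) = Add(Mul(I, Pow(10722, Rational(1, 2))), -14572) = Add(-14572, Mul(I, Pow(10722, Rational(1, 2))))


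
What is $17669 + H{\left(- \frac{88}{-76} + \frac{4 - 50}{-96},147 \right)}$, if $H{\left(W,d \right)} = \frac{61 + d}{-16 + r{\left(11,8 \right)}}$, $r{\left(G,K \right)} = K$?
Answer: $17643$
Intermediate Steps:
$H{\left(W,d \right)} = - \frac{61}{8} - \frac{d}{8}$ ($H{\left(W,d \right)} = \frac{61 + d}{-16 + 8} = \frac{61 + d}{-8} = \left(61 + d\right) \left(- \frac{1}{8}\right) = - \frac{61}{8} - \frac{d}{8}$)
$17669 + H{\left(- \frac{88}{-76} + \frac{4 - 50}{-96},147 \right)} = 17669 - 26 = 17643$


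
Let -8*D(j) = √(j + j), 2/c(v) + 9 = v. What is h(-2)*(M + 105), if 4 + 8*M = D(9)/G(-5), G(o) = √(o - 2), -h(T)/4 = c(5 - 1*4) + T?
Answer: 1881/2 + 27*I*√14/448 ≈ 940.5 + 0.2255*I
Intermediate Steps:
c(v) = 2/(-9 + v)
D(j) = -√2*√j/8 (D(j) = -√(j + j)/8 = -√2*√j/8)
h(T) = 1 - 4*T (h(T) = -4*(2/(-9 + (5 - 1*4)) + T) = -4*(2/(-9 + (5 - 4)) + T) = -4*(2/(-9 + 1) + T) = -4*(2/(-8) + T) = -4*(2*(-⅛) + T) = -4*(-¼ + T) = 1 - 4*T)
G(o) = √(-2 + o)
M = -½ + 3*I*√14/448 (M = -½ + ((-√2*√9/8)/(√(-2 - 5)))/8 = -½ + ((-⅛*√2*3)/(√(-7)))/8 = -½ + ((-3*√2/8)/((I*√7)))/8 = -½ + ((-3*√2/8)*(-I*√7/7))/8 = -½ + (3*I*√14/56)/8 = -½ + 3*I*√14/448 ≈ -0.5 + 0.025056*I)
h(-2)*(M + 105) = (1 - 4*(-2))*((-½ + 3*I*√14/448) + 105) = (1 + 8)*(209/2 + 3*I*√14/448) = 9*(209/2 + 3*I*√14/448) = 1881/2 + 27*I*√14/448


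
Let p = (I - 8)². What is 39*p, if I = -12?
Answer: 15600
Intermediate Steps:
p = 400 (p = (-12 - 8)² = (-20)² = 400)
39*p = 39*400 = 15600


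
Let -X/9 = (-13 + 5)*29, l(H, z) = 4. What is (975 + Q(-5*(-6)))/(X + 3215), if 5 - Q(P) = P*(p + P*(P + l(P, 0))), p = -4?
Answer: -29500/5303 ≈ -5.5629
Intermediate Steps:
X = 2088 (X = -9*(-13 + 5)*29 = -(-72)*29 = -9*(-232) = 2088)
Q(P) = 5 - P*(-4 + P*(4 + P)) (Q(P) = 5 - P*(-4 + P*(P + 4)) = 5 - P*(-4 + P*(4 + P)))
(975 + Q(-5*(-6)))/(X + 3215) = (975 + (5 - (-5*(-6))³ - 4*(-5*(-6))² + 4*(-5*(-6))))/(2088 + 3215) = (975 + (5 - 1*30³ - 4*30² + 4*30))/5303 = (975 + (5 - 1*27000 - 4*900 + 120))*(1/5303) = (975 + (5 - 27000 - 3600 + 120))*(1/5303) = (975 - 30475)*(1/5303) = -29500*1/5303 = -29500/5303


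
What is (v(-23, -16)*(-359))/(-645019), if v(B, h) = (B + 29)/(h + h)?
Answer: -1077/10320304 ≈ -0.00010436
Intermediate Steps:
v(B, h) = (29 + B)/(2*h) (v(B, h) = (29 + B)/((2*h)) = (29 + B)*(1/(2*h)) = (29 + B)/(2*h))
(v(-23, -16)*(-359))/(-645019) = (((½)*(29 - 23)/(-16))*(-359))/(-645019) = (((½)*(-1/16)*6)*(-359))*(-1/645019) = -3/16*(-359)*(-1/645019) = (1077/16)*(-1/645019) = -1077/10320304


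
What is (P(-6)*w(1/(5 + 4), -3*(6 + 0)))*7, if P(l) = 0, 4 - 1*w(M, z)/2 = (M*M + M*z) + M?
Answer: 0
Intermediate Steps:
w(M, z) = 8 - 2*M - 2*M² - 2*M*z (w(M, z) = 8 - 2*((M*M + M*z) + M) = 8 - 2*((M² + M*z) + M) = 8 - 2*(M + M² + M*z) = 8 + (-2*M - 2*M² - 2*M*z) = 8 - 2*M - 2*M² - 2*M*z)
(P(-6)*w(1/(5 + 4), -3*(6 + 0)))*7 = (0*(8 - 2/(5 + 4) - 2/(5 + 4)² - 2*(-3*(6 + 0))/(5 + 4)))*7 = (0*(8 - 2/9 - 2*(1/9)² - 2*(-3*6)/9))*7 = (0*(8 - 2*⅑ - 2*(⅑)² - 2*⅑*(-18)))*7 = (0*(8 - 2/9 - 2*1/81 + 4))*7 = (0*(8 - 2/9 - 2/81 + 4))*7 = (0*(952/81))*7 = 0*7 = 0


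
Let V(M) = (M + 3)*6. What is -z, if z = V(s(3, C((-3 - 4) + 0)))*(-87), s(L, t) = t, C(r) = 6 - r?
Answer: 8352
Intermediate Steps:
V(M) = 18 + 6*M (V(M) = (3 + M)*6 = 18 + 6*M)
z = -8352 (z = (18 + 6*(6 - ((-3 - 4) + 0)))*(-87) = (18 + 6*(6 - (-7 + 0)))*(-87) = (18 + 6*(6 - 1*(-7)))*(-87) = (18 + 6*(6 + 7))*(-87) = (18 + 6*13)*(-87) = (18 + 78)*(-87) = 96*(-87) = -8352)
-z = -1*(-8352) = 8352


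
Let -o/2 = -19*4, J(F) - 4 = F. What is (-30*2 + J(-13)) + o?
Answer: 83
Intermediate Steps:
J(F) = 4 + F
o = 152 (o = -(-38)*4 = -2*(-76) = 152)
(-30*2 + J(-13)) + o = (-30*2 + (4 - 13)) + 152 = (-60 - 9) + 152 = -69 + 152 = 83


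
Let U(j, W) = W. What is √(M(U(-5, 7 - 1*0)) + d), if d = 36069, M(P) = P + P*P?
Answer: 85*√5 ≈ 190.07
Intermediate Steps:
M(P) = P + P²
√(M(U(-5, 7 - 1*0)) + d) = √((7 - 1*0)*(1 + (7 - 1*0)) + 36069) = √((7 + 0)*(1 + (7 + 0)) + 36069) = √(7*(1 + 7) + 36069) = √(7*8 + 36069) = √(56 + 36069) = √36125 = 85*√5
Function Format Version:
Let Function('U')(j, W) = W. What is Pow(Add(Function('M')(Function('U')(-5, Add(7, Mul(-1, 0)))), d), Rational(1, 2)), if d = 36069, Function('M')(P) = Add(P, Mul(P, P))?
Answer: Mul(85, Pow(5, Rational(1, 2))) ≈ 190.07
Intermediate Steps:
Function('M')(P) = Add(P, Pow(P, 2))
Pow(Add(Function('M')(Function('U')(-5, Add(7, Mul(-1, 0)))), d), Rational(1, 2)) = Pow(Add(Mul(Add(7, Mul(-1, 0)), Add(1, Add(7, Mul(-1, 0)))), 36069), Rational(1, 2)) = Pow(Add(Mul(Add(7, 0), Add(1, Add(7, 0))), 36069), Rational(1, 2)) = Pow(Add(Mul(7, Add(1, 7)), 36069), Rational(1, 2)) = Pow(Add(Mul(7, 8), 36069), Rational(1, 2)) = Pow(Add(56, 36069), Rational(1, 2)) = Pow(36125, Rational(1, 2)) = Mul(85, Pow(5, Rational(1, 2)))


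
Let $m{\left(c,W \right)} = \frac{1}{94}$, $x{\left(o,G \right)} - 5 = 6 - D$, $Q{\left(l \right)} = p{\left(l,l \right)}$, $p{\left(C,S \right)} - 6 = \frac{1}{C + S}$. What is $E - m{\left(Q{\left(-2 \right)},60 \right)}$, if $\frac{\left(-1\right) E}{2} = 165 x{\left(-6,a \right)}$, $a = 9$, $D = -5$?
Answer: $- \frac{496321}{94} \approx -5280.0$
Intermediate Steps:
$p{\left(C,S \right)} = 6 + \frac{1}{C + S}$
$Q{\left(l \right)} = \frac{1 + 12 l}{2 l}$ ($Q{\left(l \right)} = \frac{1 + 6 l + 6 l}{l + l} = \frac{1 + 12 l}{2 l}$)
$x{\left(o,G \right)} = 16$ ($x{\left(o,G \right)} = 5 + \left(6 - -5\right) = 5 + \left(6 + 5\right) = 5 + 11 = 16$)
$E = -5280$ ($E = - 2 \cdot 165 \cdot 16 = \left(-2\right) 2640 = -5280$)
$m{\left(c,W \right)} = \frac{1}{94}$
$E - m{\left(Q{\left(-2 \right)},60 \right)} = -5280 - \frac{1}{94} = - \frac{496321}{94}$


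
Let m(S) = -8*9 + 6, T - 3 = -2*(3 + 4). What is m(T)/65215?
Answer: -66/65215 ≈ -0.0010120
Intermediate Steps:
T = -11 (T = 3 - 2*(3 + 4) = 3 - 2*7 = 3 - 14 = -11)
m(S) = -66 (m(S) = -72 + 6 = -66)
m(T)/65215 = -66/65215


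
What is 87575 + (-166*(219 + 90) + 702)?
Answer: 36983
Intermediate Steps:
87575 + (-166*(219 + 90) + 702) = 87575 + (-166*309 + 702) = 87575 + (-51294 + 702) = 87575 - 50592 = 36983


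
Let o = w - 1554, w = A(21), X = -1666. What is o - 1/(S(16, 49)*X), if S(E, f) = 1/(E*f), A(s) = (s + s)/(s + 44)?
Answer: -1715936/1105 ≈ -1552.9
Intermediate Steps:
A(s) = 2*s/(44 + s) (A(s) = (2*s)/(44 + s) = 2*s/(44 + s))
S(E, f) = 1/(E*f)
w = 42/65 (w = 2*21/(44 + 21) = 2*21/65 = 2*21*(1/65) = 42/65 ≈ 0.64615)
o = -100968/65 (o = 42/65 - 1554 = -100968/65 ≈ -1553.4)
o - 1/(S(16, 49)*X) = -100968/65 - 1/((1/(16*49))*(-1666)) = -100968/65 - (-1)/(((1/16)*(1/49))*1666) = -100968/65 - (-1)/(1/784*1666) = -100968/65 - 784*(-1)/1666 = -100968/65 - 1*(-8/17) = -100968/65 + 8/17 = -1715936/1105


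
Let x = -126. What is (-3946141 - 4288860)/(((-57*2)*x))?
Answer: -8235001/14364 ≈ -573.31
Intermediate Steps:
(-3946141 - 4288860)/(((-57*2)*x)) = (-3946141 - 4288860)/((-57*2*(-126))) = -8235001/((-114*(-126))) = -8235001/14364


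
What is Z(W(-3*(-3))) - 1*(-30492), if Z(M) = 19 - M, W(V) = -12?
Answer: 30523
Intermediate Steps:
Z(W(-3*(-3))) - 1*(-30492) = (19 - 1*(-12)) - 1*(-30492) = (19 + 12) + 30492 = 31 + 30492 = 30523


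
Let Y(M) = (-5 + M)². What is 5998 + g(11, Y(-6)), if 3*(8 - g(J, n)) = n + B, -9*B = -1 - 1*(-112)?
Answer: 53728/9 ≈ 5969.8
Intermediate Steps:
B = -37/3 (B = -(-1 - 1*(-112))/9 = -(-1 + 112)/9 = -⅑*111 = -37/3 ≈ -12.333)
g(J, n) = 109/9 - n/3 (g(J, n) = 8 - (n - 37/3)/3 = 8 - (-37/3 + n)/3 = 8 + (37/9 - n/3) = 109/9 - n/3)
5998 + g(11, Y(-6)) = 5998 + (109/9 - (-5 - 6)²/3) = 5998 + (109/9 - ⅓*(-11)²) = 5998 + (109/9 - ⅓*121) = 5998 + (109/9 - 121/3) = 5998 - 254/9 = 53728/9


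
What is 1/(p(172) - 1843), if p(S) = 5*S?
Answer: -1/983 ≈ -0.0010173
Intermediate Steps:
1/(p(172) - 1843) = 1/(5*172 - 1843) = 1/(860 - 1843) = 1/(-983) = -1/983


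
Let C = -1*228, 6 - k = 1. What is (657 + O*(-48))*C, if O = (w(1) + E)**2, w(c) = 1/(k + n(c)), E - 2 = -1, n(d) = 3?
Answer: -135945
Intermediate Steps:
k = 5 (k = 6 - 1*1 = 6 - 1 = 5)
E = 1 (E = 2 - 1 = 1)
w(c) = 1/8 (w(c) = 1/(5 + 3) = 1/8)
C = -228
O = 81/64 (O = (1/8 + 1)**2 = (9/8)**2 = 81/64 ≈ 1.2656)
(657 + O*(-48))*C = (657 + (81/64)*(-48))*(-228) = (657 - 243/4)*(-228) = (2385/4)*(-228) = -135945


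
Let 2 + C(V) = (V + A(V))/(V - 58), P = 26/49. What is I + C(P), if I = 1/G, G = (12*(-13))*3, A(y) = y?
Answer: -166433/82368 ≈ -2.0206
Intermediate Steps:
G = -468 (G = -156*3 = -468)
I = -1/468 (I = 1/(-468) = -1/468 ≈ -0.0021368)
P = 26/49 (P = 26*(1/49) = 26/49 ≈ 0.53061)
C(V) = -2 + 2*V/(-58 + V) (C(V) = -2 + (V + V)/(V - 58) = -2 + (2*V)/(-58 + V) = -2 + 2*V/(-58 + V))
I + C(P) = -1/468 + 116/(-58 + 26/49) = -1/468 + 116/(-2816/49) = -1/468 + 116*(-49/2816) = -1/468 - 1421/704 = -166433/82368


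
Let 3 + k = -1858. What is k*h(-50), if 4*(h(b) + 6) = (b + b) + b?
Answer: 161907/2 ≈ 80954.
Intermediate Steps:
k = -1861 (k = -3 - 1858 = -1861)
h(b) = -6 + 3*b/4 (h(b) = -6 + ((b + b) + b)/4 = -6 + (2*b + b)/4 = -6 + (3*b)/4 = -6 + 3*b/4)
k*h(-50) = -1861*(-6 + (¾)*(-50)) = -1861*(-6 - 75/2) = -1861*(-87/2) = 161907/2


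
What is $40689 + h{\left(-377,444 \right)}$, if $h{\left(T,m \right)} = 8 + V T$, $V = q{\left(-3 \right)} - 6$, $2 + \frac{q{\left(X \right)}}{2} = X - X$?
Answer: $44467$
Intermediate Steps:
$q{\left(X \right)} = -4$ ($q{\left(X \right)} = -4 + 2 \left(X - X\right) = -4 + 2 \cdot 0 = -4 + 0 = -4$)
$V = -10$ ($V = -4 - 6 = -10$)
$h{\left(T,m \right)} = 8 - 10 T$
$40689 + h{\left(-377,444 \right)} = 40689 + \left(8 - -3770\right) = 40689 + \left(8 + 3770\right) = 40689 + 3778 = 44467$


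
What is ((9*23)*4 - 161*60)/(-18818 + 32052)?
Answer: -4416/6617 ≈ -0.66737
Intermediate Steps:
((9*23)*4 - 161*60)/(-18818 + 32052) = (207*4 - 9660)/13234 = (828 - 9660)*(1/13234) = -8832*1/13234 = -4416/6617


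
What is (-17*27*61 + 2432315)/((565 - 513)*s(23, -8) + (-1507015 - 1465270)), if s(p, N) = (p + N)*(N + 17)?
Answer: -2404316/2965265 ≈ -0.81083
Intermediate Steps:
s(p, N) = (17 + N)*(N + p) (s(p, N) = (N + p)*(17 + N) = (17 + N)*(N + p))
(-17*27*61 + 2432315)/((565 - 513)*s(23, -8) + (-1507015 - 1465270)) = (-17*27*61 + 2432315)/((565 - 513)*((-8)**2 + 17*(-8) + 17*23 - 8*23) + (-1507015 - 1465270)) = (-459*61 + 2432315)/(52*(64 - 136 + 391 - 184) - 2972285) = (-27999 + 2432315)/(52*135 - 2972285) = 2404316/(7020 - 2972285) = 2404316/(-2965265) = 2404316*(-1/2965265) = -2404316/2965265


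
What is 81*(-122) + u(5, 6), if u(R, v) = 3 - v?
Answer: -9885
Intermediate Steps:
81*(-122) + u(5, 6) = 81*(-122) + (3 - 1*6) = -9882 + (3 - 6) = -9882 - 3 = -9885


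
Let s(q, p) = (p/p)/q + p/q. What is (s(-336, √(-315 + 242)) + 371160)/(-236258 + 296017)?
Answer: 124709759/20079024 - I*√73/20079024 ≈ 6.2109 - 4.2552e-7*I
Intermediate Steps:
s(q, p) = 1/q + p/q
(s(-336, √(-315 + 242)) + 371160)/(-236258 + 296017) = ((1 + √(-315 + 242))/(-336) + 371160)/(-236258 + 296017) = (-(1 + √(-73))/336 + 371160)/59759 = (-(1 + I*√73)/336 + 371160)*(1/59759) = ((-1/336 - I*√73/336) + 371160)*(1/59759) = (124709759/336 - I*√73/336)*(1/59759) = 124709759/20079024 - I*√73/20079024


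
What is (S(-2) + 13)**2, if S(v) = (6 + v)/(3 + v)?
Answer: 289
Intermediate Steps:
S(v) = (6 + v)/(3 + v)
(S(-2) + 13)**2 = ((6 - 2)/(3 - 2) + 13)**2 = (4/1 + 13)**2 = (1*4 + 13)**2 = (4 + 13)**2 = 17**2 = 289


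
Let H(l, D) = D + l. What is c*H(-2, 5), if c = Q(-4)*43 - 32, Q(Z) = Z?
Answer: -612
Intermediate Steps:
c = -204 (c = -4*43 - 32 = -172 - 32 = -204)
c*H(-2, 5) = -204*(5 - 2) = -204*3 = -612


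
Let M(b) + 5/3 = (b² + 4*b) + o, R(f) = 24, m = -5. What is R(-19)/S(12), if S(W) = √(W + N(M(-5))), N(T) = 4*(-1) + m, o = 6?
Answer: 8*√3 ≈ 13.856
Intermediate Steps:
M(b) = 13/3 + b² + 4*b (M(b) = -5/3 + ((b² + 4*b) + 6) = -5/3 + (6 + b² + 4*b) = 13/3 + b² + 4*b)
N(T) = -9 (N(T) = 4*(-1) - 5 = -4 - 5 = -9)
S(W) = √(-9 + W) (S(W) = √(W - 9) = √(-9 + W))
R(-19)/S(12) = 24/(√(-9 + 12)) = 24/(√3) = 24*(√3/3) = 8*√3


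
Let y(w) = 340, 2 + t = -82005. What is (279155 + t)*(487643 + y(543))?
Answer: 96204872484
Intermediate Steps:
t = -82007 (t = -2 - 82005 = -82007)
(279155 + t)*(487643 + y(543)) = (279155 - 82007)*(487643 + 340) = 197148*487983 = 96204872484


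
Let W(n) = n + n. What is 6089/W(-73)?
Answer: -6089/146 ≈ -41.706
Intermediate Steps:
W(n) = 2*n
6089/W(-73) = 6089/((2*(-73))) = 6089/(-146) = 6089*(-1/146) = -6089/146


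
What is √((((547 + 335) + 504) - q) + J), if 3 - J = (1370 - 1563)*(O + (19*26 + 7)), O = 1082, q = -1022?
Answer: √307930 ≈ 554.91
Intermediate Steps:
J = 305522 (J = 3 - (1370 - 1563)*(1082 + (19*26 + 7)) = 3 - (-193)*(1082 + (494 + 7)) = 3 - (-193)*(1082 + 501) = 3 - (-193)*1583 = 3 - 1*(-305519) = 3 + 305519 = 305522)
√((((547 + 335) + 504) - q) + J) = √((((547 + 335) + 504) - 1*(-1022)) + 305522) = √(((882 + 504) + 1022) + 305522) = √((1386 + 1022) + 305522) = √(2408 + 305522) = √307930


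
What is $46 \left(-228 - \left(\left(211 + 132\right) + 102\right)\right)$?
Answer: $-30958$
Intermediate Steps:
$46 \left(-228 - \left(\left(211 + 132\right) + 102\right)\right) = 46 \left(-228 - \left(343 + 102\right)\right) = 46 \left(-228 - 445\right) = 46 \left(-673\right) = -30958$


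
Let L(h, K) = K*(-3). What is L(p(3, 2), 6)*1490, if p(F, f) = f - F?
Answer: -26820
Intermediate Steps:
L(h, K) = -3*K
L(p(3, 2), 6)*1490 = -3*6*1490 = -18*1490 = -26820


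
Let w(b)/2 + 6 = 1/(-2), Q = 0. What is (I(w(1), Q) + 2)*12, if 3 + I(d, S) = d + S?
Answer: -168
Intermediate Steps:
w(b) = -13 (w(b) = -12 + 2/(-2) = -12 + 2*(-½) = -12 - 1 = -13)
I(d, S) = -3 + S + d (I(d, S) = -3 + (d + S) = -3 + (S + d) = -3 + S + d)
(I(w(1), Q) + 2)*12 = ((-3 + 0 - 13) + 2)*12 = (-16 + 2)*12 = -14*12 = -168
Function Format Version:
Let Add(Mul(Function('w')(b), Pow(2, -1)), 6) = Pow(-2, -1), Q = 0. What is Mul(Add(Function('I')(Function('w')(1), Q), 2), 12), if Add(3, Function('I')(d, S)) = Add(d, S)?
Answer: -168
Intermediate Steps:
Function('w')(b) = -13 (Function('w')(b) = Add(-12, Mul(2, Pow(-2, -1))) = Add(-12, Mul(2, Rational(-1, 2))) = Add(-12, -1) = -13)
Function('I')(d, S) = Add(-3, S, d) (Function('I')(d, S) = Add(-3, Add(d, S)) = Add(-3, Add(S, d)) = Add(-3, S, d))
Mul(Add(Function('I')(Function('w')(1), Q), 2), 12) = Mul(Add(Add(-3, 0, -13), 2), 12) = Mul(Add(-16, 2), 12) = Mul(-14, 12) = -168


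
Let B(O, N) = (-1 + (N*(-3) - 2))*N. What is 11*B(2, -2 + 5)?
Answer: -396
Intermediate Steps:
B(O, N) = N*(-3 - 3*N) (B(O, N) = (-1 + (-3*N - 2))*N = (-1 + (-2 - 3*N))*N = (-3 - 3*N)*N = N*(-3 - 3*N))
11*B(2, -2 + 5) = 11*(-3*(-2 + 5)*(1 + (-2 + 5))) = 11*(-3*3*(1 + 3)) = 11*(-3*3*4) = 11*(-36) = -396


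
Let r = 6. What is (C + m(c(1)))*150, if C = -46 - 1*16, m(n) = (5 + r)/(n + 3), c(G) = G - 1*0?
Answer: -17775/2 ≈ -8887.5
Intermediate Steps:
c(G) = G (c(G) = G + 0 = G)
m(n) = 11/(3 + n) (m(n) = (5 + 6)/(n + 3) = 11/(3 + n))
C = -62 (C = -46 - 16 = -62)
(C + m(c(1)))*150 = (-62 + 11/(3 + 1))*150 = (-62 + 11/4)*150 = -237/4*150 = -17775/2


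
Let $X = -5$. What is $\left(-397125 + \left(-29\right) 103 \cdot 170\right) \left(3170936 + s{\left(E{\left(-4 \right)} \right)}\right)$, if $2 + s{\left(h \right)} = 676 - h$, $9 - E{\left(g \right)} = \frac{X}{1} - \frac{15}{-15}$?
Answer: $-2870025699255$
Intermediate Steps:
$E{\left(g \right)} = 13$ ($E{\left(g \right)} = 9 - \left(- \frac{5}{1} - \frac{15}{-15}\right) = 9 - \left(\left(-5\right) 1 - -1\right) = 9 - \left(-5 + 1\right) = 9 - -4 = 9 + 4 = 13$)
$s{\left(h \right)} = 674 - h$ ($s{\left(h \right)} = -2 - \left(-676 + h\right) = 674 - h$)
$\left(-397125 + \left(-29\right) 103 \cdot 170\right) \left(3170936 + s{\left(E{\left(-4 \right)} \right)}\right) = \left(-397125 + \left(-29\right) 103 \cdot 170\right) \left(3170936 + \left(674 - 13\right)\right) = \left(-397125 - 507790\right) \left(3170936 + \left(674 - 13\right)\right) = \left(-397125 - 507790\right) \left(3170936 + 661\right) = \left(-904915\right) 3171597 = -2870025699255$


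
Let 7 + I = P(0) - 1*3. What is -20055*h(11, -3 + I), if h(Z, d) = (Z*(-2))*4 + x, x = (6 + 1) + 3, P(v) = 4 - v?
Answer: 1564290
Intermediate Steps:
x = 10 (x = 7 + 3 = 10)
I = -6 (I = -7 + ((4 - 1*0) - 1*3) = -7 + ((4 + 0) - 3) = -7 + (4 - 3) = -7 + 1 = -6)
h(Z, d) = 10 - 8*Z (h(Z, d) = (Z*(-2))*4 + 10 = -2*Z*4 + 10 = -8*Z + 10 = 10 - 8*Z)
-20055*h(11, -3 + I) = -20055*(10 - 8*11) = -20055*(10 - 88) = -20055*(-78) = 1564290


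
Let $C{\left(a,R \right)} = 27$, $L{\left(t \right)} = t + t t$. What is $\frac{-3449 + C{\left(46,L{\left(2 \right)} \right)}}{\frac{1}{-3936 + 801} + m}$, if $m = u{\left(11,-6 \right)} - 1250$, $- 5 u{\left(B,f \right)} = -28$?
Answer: $\frac{2145594}{780239} \approx 2.7499$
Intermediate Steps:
$u{\left(B,f \right)} = \frac{28}{5}$ ($u{\left(B,f \right)} = \left(- \frac{1}{5}\right) \left(-28\right) = \frac{28}{5}$)
$L{\left(t \right)} = t + t^{2}$
$m = - \frac{6222}{5}$ ($m = \frac{28}{5} - 1250 = - \frac{6222}{5} \approx -1244.4$)
$\frac{-3449 + C{\left(46,L{\left(2 \right)} \right)}}{\frac{1}{-3936 + 801} + m} = \frac{-3449 + 27}{\frac{1}{-3936 + 801} - \frac{6222}{5}} = - \frac{3422}{\frac{1}{-3135} - \frac{6222}{5}} = - \frac{3422}{- \frac{1}{3135} - \frac{6222}{5}} = - \frac{3422}{- \frac{780239}{627}} = \left(-3422\right) \left(- \frac{627}{780239}\right) = \frac{2145594}{780239}$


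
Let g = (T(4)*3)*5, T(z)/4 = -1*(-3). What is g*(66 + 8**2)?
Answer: 23400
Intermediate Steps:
T(z) = 12 (T(z) = 4*(-1*(-3)) = 4*3 = 12)
g = 180 (g = (12*3)*5 = 36*5 = 180)
g*(66 + 8**2) = 180*(66 + 8**2) = 180*(66 + 64) = 180*130 = 23400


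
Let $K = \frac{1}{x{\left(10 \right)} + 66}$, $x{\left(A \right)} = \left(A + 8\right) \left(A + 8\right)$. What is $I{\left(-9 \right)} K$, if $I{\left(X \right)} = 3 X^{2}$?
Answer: $\frac{81}{130} \approx 0.62308$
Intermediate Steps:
$x{\left(A \right)} = \left(8 + A\right)^{2}$ ($x{\left(A \right)} = \left(8 + A\right) \left(8 + A\right) = \left(8 + A\right)^{2}$)
$K = \frac{1}{390}$ ($K = \frac{1}{\left(8 + 10\right)^{2} + 66} = \frac{1}{18^{2} + 66} = \frac{1}{324 + 66} = \frac{1}{390} \approx 0.0025641$)
$I{\left(-9 \right)} K = 3 \left(-9\right)^{2} \cdot \frac{1}{390} = 3 \cdot 81 \cdot \frac{1}{390} = 243 \cdot \frac{1}{390} = \frac{81}{130}$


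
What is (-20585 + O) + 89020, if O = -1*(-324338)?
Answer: 392773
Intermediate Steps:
O = 324338
(-20585 + O) + 89020 = (-20585 + 324338) + 89020 = 303753 + 89020 = 392773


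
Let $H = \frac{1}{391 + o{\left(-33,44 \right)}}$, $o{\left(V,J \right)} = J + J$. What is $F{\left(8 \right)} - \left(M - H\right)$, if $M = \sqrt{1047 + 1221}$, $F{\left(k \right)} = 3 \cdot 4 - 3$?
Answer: $\frac{4312}{479} - 18 \sqrt{7} \approx -38.621$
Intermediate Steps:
$F{\left(k \right)} = 9$ ($F{\left(k \right)} = 12 - 3 = 9$)
$o{\left(V,J \right)} = 2 J$
$M = 18 \sqrt{7}$ ($M = \sqrt{2268} = 18 \sqrt{7} \approx 47.624$)
$H = \frac{1}{479}$ ($H = \frac{1}{391 + 2 \cdot 44} = \frac{1}{391 + 88} = \frac{1}{479} \approx 0.0020877$)
$F{\left(8 \right)} - \left(M - H\right) = 9 - \left(18 \sqrt{7} - \frac{1}{479}\right) = 9 - \left(- \frac{1}{479} + 18 \sqrt{7}\right) = 9 + \left(\frac{1}{479} - 18 \sqrt{7}\right) = \frac{4312}{479} - 18 \sqrt{7}$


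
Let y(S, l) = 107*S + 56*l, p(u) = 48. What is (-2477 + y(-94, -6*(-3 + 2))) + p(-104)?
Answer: -12151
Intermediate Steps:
y(S, l) = 56*l + 107*S
(-2477 + y(-94, -6*(-3 + 2))) + p(-104) = (-2477 + (56*(-6*(-3 + 2)) + 107*(-94))) + 48 = (-2477 + (56*(-6*(-1)) - 10058)) + 48 = (-2477 + (56*6 - 10058)) + 48 = (-2477 + (336 - 10058)) + 48 = (-2477 - 9722) + 48 = -12199 + 48 = -12151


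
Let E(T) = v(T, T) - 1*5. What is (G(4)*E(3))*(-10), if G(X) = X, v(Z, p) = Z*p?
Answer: -160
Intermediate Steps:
E(T) = -5 + T**2 (E(T) = T*T - 1*5 = T**2 - 5 = -5 + T**2)
(G(4)*E(3))*(-10) = (4*(-5 + 3**2))*(-10) = (4*(-5 + 9))*(-10) = (4*4)*(-10) = 16*(-10) = -160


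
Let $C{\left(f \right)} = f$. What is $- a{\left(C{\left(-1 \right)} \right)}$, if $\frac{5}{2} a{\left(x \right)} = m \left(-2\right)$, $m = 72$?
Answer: $\frac{288}{5} \approx 57.6$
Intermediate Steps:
$a{\left(x \right)} = - \frac{288}{5}$ ($a{\left(x \right)} = \frac{2 \cdot 72 \left(-2\right)}{5} = \frac{2}{5} \left(-144\right) = - \frac{288}{5}$)
$- a{\left(C{\left(-1 \right)} \right)} = \left(-1\right) \left(- \frac{288}{5}\right) = \frac{288}{5}$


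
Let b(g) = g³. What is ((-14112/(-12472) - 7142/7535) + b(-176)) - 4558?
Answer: -64095908002348/11747065 ≈ -5.4563e+6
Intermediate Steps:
((-14112/(-12472) - 7142/7535) + b(-176)) - 4558 = ((-14112/(-12472) - 7142/7535) + (-176)³) - 4558 = ((-14112*(-1/12472) - 7142*1/7535) - 5451776) - 4558 = ((1764/1559 - 7142/7535) - 5451776) - 4558 = (2157362/11747065 - 5451776) - 4558 = -64042364880078/11747065 - 4558 = -64095908002348/11747065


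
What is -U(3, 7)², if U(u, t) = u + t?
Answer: -100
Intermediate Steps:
U(u, t) = t + u
-U(3, 7)² = -(7 + 3)² = -1*10² = -1*100 = -100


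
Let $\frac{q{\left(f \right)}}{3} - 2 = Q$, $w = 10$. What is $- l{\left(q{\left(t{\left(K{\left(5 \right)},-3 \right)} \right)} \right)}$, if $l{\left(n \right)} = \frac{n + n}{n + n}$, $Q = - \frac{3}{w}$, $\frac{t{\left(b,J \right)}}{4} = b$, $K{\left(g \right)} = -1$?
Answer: $-1$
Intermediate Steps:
$t{\left(b,J \right)} = 4 b$
$Q = - \frac{3}{10} \approx -0.3$
$q{\left(f \right)} = \frac{51}{10}$ ($q{\left(f \right)} = 6 + 3 \left(- \frac{3}{10}\right) = 6 - \frac{9}{10} = \frac{51}{10}$)
$l{\left(n \right)} = 1$ ($l{\left(n \right)} = \frac{2 n}{2 n} = 2 n \frac{1}{2 n} = 1$)
$- l{\left(q{\left(t{\left(K{\left(5 \right)},-3 \right)} \right)} \right)} = \left(-1\right) 1 = -1$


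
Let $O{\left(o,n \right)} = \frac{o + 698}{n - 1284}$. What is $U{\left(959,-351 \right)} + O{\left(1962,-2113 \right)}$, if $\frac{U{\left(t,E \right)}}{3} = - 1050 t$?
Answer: $- \frac{10261830110}{3397} \approx -3.0209 \cdot 10^{6}$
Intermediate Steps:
$O{\left(o,n \right)} = \frac{698 + o}{-1284 + n}$
$U{\left(t,E \right)} = - 3150 t$ ($U{\left(t,E \right)} = 3 \left(- 1050 t\right) = - 3150 t$)
$U{\left(959,-351 \right)} + O{\left(1962,-2113 \right)} = \left(-3150\right) 959 + \frac{698 + 1962}{-1284 - 2113} = -3020850 + \frac{1}{-3397} \cdot 2660 = -3020850 - \frac{2660}{3397} = - \frac{10261830110}{3397}$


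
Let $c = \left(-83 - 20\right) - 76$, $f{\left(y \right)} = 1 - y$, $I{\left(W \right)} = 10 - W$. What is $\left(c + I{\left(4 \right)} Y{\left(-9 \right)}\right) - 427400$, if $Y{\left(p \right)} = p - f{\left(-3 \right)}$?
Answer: $-427657$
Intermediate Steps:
$c = -179$ ($c = -103 - 76 = -179$)
$Y{\left(p \right)} = -4 + p$ ($Y{\left(p \right)} = p - \left(1 - -3\right) = p - \left(1 + 3\right) = p - 4 = -4 + p$)
$\left(c + I{\left(4 \right)} Y{\left(-9 \right)}\right) - 427400 = \left(-179 + \left(10 - 4\right) \left(-4 - 9\right)\right) - 427400 = \left(-179 + \left(10 - 4\right) \left(-13\right)\right) - 427400 = \left(-179 + 6 \left(-13\right)\right) - 427400 = \left(-179 - 78\right) - 427400 = -257 - 427400 = -427657$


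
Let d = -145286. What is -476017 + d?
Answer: -621303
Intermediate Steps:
-476017 + d = -476017 - 145286 = -621303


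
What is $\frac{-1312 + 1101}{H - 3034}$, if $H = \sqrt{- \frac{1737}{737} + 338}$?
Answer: $\frac{471808238}{6783952603} + \frac{211 \sqrt{182310953}}{6783952603} \approx 0.069968$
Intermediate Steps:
$H = \frac{\sqrt{182310953}}{737}$ ($H = \sqrt{\left(-1737\right) \frac{1}{737} + 338} = \sqrt{- \frac{1737}{737} + 338} = \sqrt{\frac{247369}{737}} = \frac{\sqrt{182310953}}{737} \approx 18.321$)
$\frac{-1312 + 1101}{H - 3034} = \frac{-1312 + 1101}{\frac{\sqrt{182310953}}{737} - 3034} = - \frac{211}{-3034 + \frac{\sqrt{182310953}}{737}}$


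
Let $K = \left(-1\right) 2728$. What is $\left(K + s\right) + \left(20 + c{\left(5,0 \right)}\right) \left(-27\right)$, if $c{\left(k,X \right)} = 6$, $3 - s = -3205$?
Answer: $-222$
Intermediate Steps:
$s = 3208$ ($s = 3 - -3205 = 3 + 3205 = 3208$)
$K = -2728$
$\left(K + s\right) + \left(20 + c{\left(5,0 \right)}\right) \left(-27\right) = \left(-2728 + 3208\right) + \left(20 + 6\right) \left(-27\right) = 480 + 26 \left(-27\right) = 480 - 702 = -222$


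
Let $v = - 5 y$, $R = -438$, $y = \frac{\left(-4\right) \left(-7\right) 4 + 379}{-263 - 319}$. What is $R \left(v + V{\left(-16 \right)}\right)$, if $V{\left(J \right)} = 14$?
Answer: $- \frac{774019}{97} \approx -7979.6$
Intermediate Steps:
$y = - \frac{491}{582}$ ($y = \frac{28 \cdot 4 + 379}{-582} = \left(112 + 379\right) \left(- \frac{1}{582}\right) = 491 \left(- \frac{1}{582}\right) = - \frac{491}{582} \approx -0.84364$)
$v = \frac{2455}{582}$ ($v = \left(-5\right) \left(- \frac{491}{582}\right) = \frac{2455}{582} \approx 4.2182$)
$R \left(v + V{\left(-16 \right)}\right) = - 438 \left(\frac{2455}{582} + 14\right) = \left(-438\right) \frac{10603}{582} = - \frac{774019}{97}$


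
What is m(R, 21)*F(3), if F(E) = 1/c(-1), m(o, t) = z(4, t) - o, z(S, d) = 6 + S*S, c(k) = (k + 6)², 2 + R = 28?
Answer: -4/25 ≈ -0.16000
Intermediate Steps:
R = 26 (R = -2 + 28 = 26)
c(k) = (6 + k)²
z(S, d) = 6 + S²
m(o, t) = 22 - o (m(o, t) = (6 + 4²) - o = (6 + 16) - o = 22 - o)
F(E) = 1/25 (F(E) = 1/((6 - 1)²) = 1/(5²) = 1/25)
m(R, 21)*F(3) = (22 - 1*26)*(1/25) = (22 - 26)*(1/25) = -4*1/25 = -4/25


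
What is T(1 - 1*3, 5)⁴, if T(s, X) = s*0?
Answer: 0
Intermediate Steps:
T(s, X) = 0
T(1 - 1*3, 5)⁴ = 0⁴ = 0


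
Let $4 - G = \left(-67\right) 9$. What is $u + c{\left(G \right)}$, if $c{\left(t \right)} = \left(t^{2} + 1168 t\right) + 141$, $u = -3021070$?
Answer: $-1943504$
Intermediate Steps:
$G = 607$ ($G = 4 - \left(-67\right) 9 = 4 - -603 = 4 + 603 = 607$)
$c{\left(t \right)} = 141 + t^{2} + 1168 t$
$u + c{\left(G \right)} = -3021070 + \left(141 + 607^{2} + 1168 \cdot 607\right) = -3021070 + \left(141 + 368449 + 708976\right) = -3021070 + 1077566 = -1943504$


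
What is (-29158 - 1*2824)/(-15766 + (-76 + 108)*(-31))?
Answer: 15991/8379 ≈ 1.9085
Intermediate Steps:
(-29158 - 1*2824)/(-15766 + (-76 + 108)*(-31)) = (-29158 - 2824)/(-15766 + 32*(-31)) = -31982/(-15766 - 992) = -31982/(-16758) = -31982*(-1/16758) = 15991/8379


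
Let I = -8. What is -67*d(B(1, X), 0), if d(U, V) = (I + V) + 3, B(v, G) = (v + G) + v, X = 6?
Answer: 335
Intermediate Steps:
B(v, G) = G + 2*v (B(v, G) = (G + v) + v = G + 2*v)
d(U, V) = -5 + V (d(U, V) = (-8 + V) + 3 = -5 + V)
-67*d(B(1, X), 0) = -67*(-5 + 0) = -67*(-5) = 335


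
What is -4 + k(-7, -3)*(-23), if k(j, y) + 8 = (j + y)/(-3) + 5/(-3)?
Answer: 425/3 ≈ 141.67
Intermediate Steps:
k(j, y) = -29/3 - j/3 - y/3 (k(j, y) = -8 + ((j + y)/(-3) + 5/(-3)) = -8 + ((j + y)*(-1/3) + 5*(-1/3)) = -8 + ((-j/3 - y/3) - 5/3) = -8 + (-5/3 - j/3 - y/3) = -29/3 - j/3 - y/3)
-4 + k(-7, -3)*(-23) = -4 + (-29/3 - 1/3*(-7) - 1/3*(-3))*(-23) = -4 + (-29/3 + 7/3 + 1)*(-23) = -4 - 19/3*(-23) = -4 + 437/3 = 425/3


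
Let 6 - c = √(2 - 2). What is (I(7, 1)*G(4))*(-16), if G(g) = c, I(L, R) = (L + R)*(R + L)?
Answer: -6144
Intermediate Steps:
I(L, R) = (L + R)² (I(L, R) = (L + R)*(L + R) = (L + R)²)
c = 6 (c = 6 - √(2 - 2) = 6 - √0 = 6 - 1*0 = 6 + 0 = 6)
G(g) = 6
(I(7, 1)*G(4))*(-16) = ((7 + 1)²*6)*(-16) = (8²*6)*(-16) = (64*6)*(-16) = 384*(-16) = -6144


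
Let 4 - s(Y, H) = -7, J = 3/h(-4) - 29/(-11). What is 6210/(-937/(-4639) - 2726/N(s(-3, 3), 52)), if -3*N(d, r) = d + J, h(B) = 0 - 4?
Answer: 236728170/24199883 ≈ 9.7822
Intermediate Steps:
h(B) = -4
J = 83/44 (J = 3/(-4) - 29/(-11) = 3*(-¼) - 29*(-1/11) = -¾ + 29/11 = 83/44 ≈ 1.8864)
s(Y, H) = 11 (s(Y, H) = 4 - 1*(-7) = 4 + 7 = 11)
N(d, r) = -83/132 - d/3 (N(d, r) = -(d + 83/44)/3 = -(83/44 + d)/3 = -83/132 - d/3)
6210/(-937/(-4639) - 2726/N(s(-3, 3), 52)) = 6210/(-937/(-4639) - 2726/(-83/132 - ⅓*11)) = 6210/(-937*(-1/4639) - 2726/(-83/132 - 11/3)) = 6210/(937/4639 - 2726/(-189/44)) = 6210/(937/4639 - 2726*(-44/189)) = 6210/(937/4639 + 119944/189) = 6210/(556597309/876771) = 6210*(876771/556597309) = 236728170/24199883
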